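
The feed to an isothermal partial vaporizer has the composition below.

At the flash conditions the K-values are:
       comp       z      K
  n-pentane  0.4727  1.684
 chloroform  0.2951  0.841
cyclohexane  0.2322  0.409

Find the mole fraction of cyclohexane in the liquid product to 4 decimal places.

Material balance + equilibrium reduce to Σ zᵢ(Kᵢ−1)/(1+ψ(Kᵢ−1)) = 0.
g(0) = ΣzᵢKᵢ − 1 = 0.1392 and g(1) = 1 − Σzᵢ/Kᵢ = -0.1993, so a root lies in (0, 1).
Newton–Raphson from ψ = 0.5:
  ψ = 0.5000: g = -0.00484, g' = -0.2950 → ψ = 0.4836
  ψ = 0.4836: g = -0.00002, g' = -0.2926 → ψ = 0.4835
Converged at ψ = 0.4835.
Compositions from xᵢ = zᵢ/(1+ψ(Kᵢ−1)), yᵢ = Kᵢxᵢ:
  n-pentane: x = 0.3552, y = 0.5982
  chloroform: x = 0.3197, y = 0.2688
  cyclohexane: x = 0.3251, y = 0.1330

x_cyclohexane = 0.3251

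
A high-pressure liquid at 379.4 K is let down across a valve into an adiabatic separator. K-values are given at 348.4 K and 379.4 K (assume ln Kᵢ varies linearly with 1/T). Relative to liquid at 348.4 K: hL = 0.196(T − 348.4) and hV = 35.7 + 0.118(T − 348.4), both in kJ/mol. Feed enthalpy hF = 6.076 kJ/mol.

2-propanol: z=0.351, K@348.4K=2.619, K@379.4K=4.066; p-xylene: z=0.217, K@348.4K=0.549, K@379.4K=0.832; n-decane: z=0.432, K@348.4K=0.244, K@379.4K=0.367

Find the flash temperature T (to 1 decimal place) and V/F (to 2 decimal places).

T = 350.4 K, V/F = 0.16

Adiabatic flash: solve Rachford–Rice at each trial T, then check hF = ψ·hV(T) + (1−ψ)·hL(T).
  T = 348.4 K: K = (2.619, 0.549, 0.244), RR gives ψ = 0.133, H_out = 4.762 kJ/mol
  T = 379.4 K: K = (4.066, 0.832, 0.367), RR gives ψ = 0.483, H_out = 22.160 kJ/mol
  T = 363.9 K: K = (3.294, 0.682, 0.302), RR gives ψ = 0.319, H_out = 14.044 kJ/mol
  T = 356.1 K: K = (2.942, 0.613, 0.272), RR gives ψ = 0.231, H_out = 9.623 kJ/mol
  T = 352.2 K: K = (2.776, 0.580, 0.258), RR gives ψ = 0.183, H_out = 7.240 kJ/mol
  T = 350.3 K: K = (2.697, 0.564, 0.251), RR gives ψ = 0.159, H_out = 6.023 kJ/mol
Linear interpolation between T = 350.3 (H_out = 6.023) and T = 352.2 (H_out = 7.240) on hF = 6.076 gives T ≈ 350.4 K, at which ψ = 0.16.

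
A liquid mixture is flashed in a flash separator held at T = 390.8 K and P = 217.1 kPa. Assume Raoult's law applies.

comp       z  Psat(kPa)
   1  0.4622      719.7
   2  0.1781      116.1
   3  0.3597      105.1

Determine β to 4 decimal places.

Raoult's law: Kᵢ = Pᵢˢᵃᵗ/P = Pᵢˢᵃᵗ/217.1.
  K_1 = 719.7/217.1 = 3.315062, K_2 = 116.1/217.1 = 0.534777, K_3 = 105.1/217.1 = 0.484109
Rachford–Rice: g(β) = Σ zᵢ(Kᵢ−1)/(1+β(Kᵢ−1)) = 0.
Check two-phase: ΣzᵢKᵢ = 1.8016 > 1 and Σzᵢ/Kᵢ = 1.2155 > 1, so g(0) = 0.8016 > 0 and g(1) = -0.2155 < 0.
Iterate (Newton) starting at β = 0.64:
  β = 0.6400: g = 0.03615, g' = -0.6938 → β = 0.6921
  β = 0.6921: g = 0.00036, g' = -0.6812 → β = 0.6926
Converged at β = 0.6926.

β = 0.6926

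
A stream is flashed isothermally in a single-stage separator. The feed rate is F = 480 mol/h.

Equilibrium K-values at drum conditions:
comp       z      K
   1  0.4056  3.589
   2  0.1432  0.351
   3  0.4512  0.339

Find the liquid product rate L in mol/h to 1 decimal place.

Material balance + equilibrium reduce to Σ zᵢ(Kᵢ−1)/(1+ψ(Kᵢ−1)) = 0.
Feasibility: ΣzᵢKᵢ = 1.6589, Σzᵢ/Kᵢ = 1.8520 — both > 1, two phases present.
Newton–Raphson from ψ = 0.5:
  ψ = 0.5000: g = -0.12539, g' = -1.0884 → ψ = 0.3848
  ψ = 0.3848: g = 0.00220, g' = -1.1440 → ψ = 0.3867
Converged at ψ = 0.3867.
Then V = ψ·F = 0.3867·480 = 185.6 mol/h and L = F − V = 294.4 mol/h.

L = 294.4 mol/h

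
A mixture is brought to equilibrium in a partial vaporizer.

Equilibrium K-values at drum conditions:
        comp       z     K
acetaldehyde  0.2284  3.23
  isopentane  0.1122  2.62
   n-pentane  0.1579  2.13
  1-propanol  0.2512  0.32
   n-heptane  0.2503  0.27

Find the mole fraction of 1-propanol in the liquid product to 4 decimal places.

x_1-propanol = 0.3482

Let β = V/F and solve Σ zᵢ(Kᵢ−1)/(1+β(Kᵢ−1)) = 0.
Feasibility: ΣzᵢKᵢ = 1.5160, Σzᵢ/Kᵢ = 1.8997 — both > 1, two phases present.
Iterate (Newton) starting at β = 0.63:
  β = 0.6300: g = -0.23117, g' = -1.1501 → β = 0.4290
  β = 0.4290: g = -0.01948, g' = -1.0049 → β = 0.4096
Converged at β = 0.4096.
Compositions from xᵢ = zᵢ/(1+β(Kᵢ−1)), yᵢ = Kᵢxᵢ:
  acetaldehyde: x = 0.1194, y = 0.3856
  isopentane: x = 0.0674, y = 0.1767
  n-pentane: x = 0.1079, y = 0.2299
  1-propanol: x = 0.3482, y = 0.1114
  n-heptane: x = 0.3571, y = 0.0964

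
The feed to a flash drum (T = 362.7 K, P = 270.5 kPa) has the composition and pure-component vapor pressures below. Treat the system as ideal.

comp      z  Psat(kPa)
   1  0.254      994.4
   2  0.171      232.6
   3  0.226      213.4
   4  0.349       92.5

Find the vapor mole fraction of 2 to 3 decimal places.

Raoult's law: Kᵢ = Pᵢˢᵃᵗ/P = Pᵢˢᵃᵗ/270.5.
  K_1 = 994.4/270.5 = 3.67616, K_2 = 232.6/270.5 = 0.85989, K_3 = 213.4/270.5 = 0.78891, K_4 = 92.5/270.5 = 0.34196
Let ψ = V/F and solve Σ zᵢ(Kᵢ−1)/(1+ψ(Kᵢ−1)) = 0.
Feasibility: ΣzᵢKᵢ = 1.378, Σzᵢ/Kᵢ = 1.575 — both > 1, two phases present.
Newton–Raphson from ψ = 0.5:
  ψ = 0.500: g = -0.1306, g' = -0.685 → ψ = 0.309
  ψ = 0.309: g = 0.0075, g' = -0.798 → ψ = 0.319
Converged at ψ = 0.319.
Compositions from xᵢ = zᵢ/(1+ψ(Kᵢ−1)), yᵢ = Kᵢxᵢ:
  1: x = 0.137, y = 0.504
  2: x = 0.179, y = 0.154
  3: x = 0.242, y = 0.191
  4: x = 0.442, y = 0.151

y_2 = 0.154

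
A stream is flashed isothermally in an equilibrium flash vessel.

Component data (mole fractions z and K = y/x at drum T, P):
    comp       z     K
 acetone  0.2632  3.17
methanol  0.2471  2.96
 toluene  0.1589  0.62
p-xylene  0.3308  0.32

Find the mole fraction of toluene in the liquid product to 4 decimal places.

x_toluene = 0.2072

Iterate (Newton) starting at ψ = 0.5:
  ψ = 0.5000: g = 0.10316, g' = -0.9134 → ψ = 0.6130
  ψ = 0.6130: g = 0.00069, g' = -0.9129 → ψ = 0.6137
Converged at ψ = 0.6137.
Compositions from xᵢ = zᵢ/(1+ψ(Kᵢ−1)), yᵢ = Kᵢxᵢ:
  acetone: x = 0.1129, y = 0.3578
  methanol: x = 0.1122, y = 0.3320
  toluene: x = 0.2072, y = 0.1285
  p-xylene: x = 0.5677, y = 0.1817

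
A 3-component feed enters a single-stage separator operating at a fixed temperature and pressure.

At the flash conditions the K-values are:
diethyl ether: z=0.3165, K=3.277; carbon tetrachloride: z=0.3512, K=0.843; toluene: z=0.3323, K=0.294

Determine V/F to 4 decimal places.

Material balance + equilibrium reduce to Σ zᵢ(Kᵢ−1)/(1+V/F(Kᵢ−1)) = 0.
g(0) = ΣzᵢKᵢ − 1 = 0.4309 and g(1) = 1 − Σzᵢ/Kᵢ = -0.6435, so a root lies in (0, 1).
Iterate (Newton) starting at V/F = 0.45:
  V/F = 0.4500: g = -0.04722, g' = -0.7661 → V/F = 0.3884
  V/F = 0.3884: g = 0.00052, g' = -0.7864 → V/F = 0.3890
Converged at V/F = 0.3890.

V/F = 0.3890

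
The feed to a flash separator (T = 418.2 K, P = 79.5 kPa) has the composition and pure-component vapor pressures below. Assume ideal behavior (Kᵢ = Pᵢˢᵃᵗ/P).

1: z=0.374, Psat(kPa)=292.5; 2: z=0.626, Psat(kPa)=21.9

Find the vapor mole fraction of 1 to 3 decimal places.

y_1 = 0.783

Raoult's law: Kᵢ = Pᵢˢᵃᵗ/P = Pᵢˢᵃᵗ/79.5.
  K_1 = 292.5/79.5 = 3.67925, K_2 = 21.9/79.5 = 0.27547
Rachford–Rice: g(V/F) = Σ zᵢ(Kᵢ−1)/(1+V/F(Kᵢ−1)) = 0.
Feasibility: ΣzᵢKᵢ = 1.548, Σzᵢ/Kᵢ = 2.374 — both > 1, two phases present.
Newton–Raphson from V/F = 0.49:
  V/F = 0.490: g = -0.2700, g' = -1.292 → V/F = 0.281
  V/F = 0.281: g = 0.0021, g' = -1.392 → V/F = 0.283
Converged at V/F = 0.283.
Compositions from xᵢ = zᵢ/(1+V/F(Kᵢ−1)), yᵢ = Kᵢxᵢ:
  1: x = 0.213, y = 0.783
  2: x = 0.787, y = 0.217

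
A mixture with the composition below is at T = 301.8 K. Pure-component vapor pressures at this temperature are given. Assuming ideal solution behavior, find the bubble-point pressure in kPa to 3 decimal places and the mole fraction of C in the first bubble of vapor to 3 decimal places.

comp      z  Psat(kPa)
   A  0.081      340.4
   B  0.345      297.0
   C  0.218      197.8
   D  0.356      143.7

At the bubble point ψ → 0, so ΣzᵢKᵢ = 1 with Kᵢ = Pᵢˢᵃᵗ/P ⇒ P = ΣzᵢPᵢˢᵃᵗ.
P = 0.081·340.4 + 0.345·297.0 + 0.218·197.8 + 0.356·143.7 = 224.315 kPa
yᵢ = zᵢPᵢˢᵃᵗ/P ⇒ y_C = 0.218·197.8/224.315 = 0.192

Pbub = 224.315 kPa, y_C = 0.192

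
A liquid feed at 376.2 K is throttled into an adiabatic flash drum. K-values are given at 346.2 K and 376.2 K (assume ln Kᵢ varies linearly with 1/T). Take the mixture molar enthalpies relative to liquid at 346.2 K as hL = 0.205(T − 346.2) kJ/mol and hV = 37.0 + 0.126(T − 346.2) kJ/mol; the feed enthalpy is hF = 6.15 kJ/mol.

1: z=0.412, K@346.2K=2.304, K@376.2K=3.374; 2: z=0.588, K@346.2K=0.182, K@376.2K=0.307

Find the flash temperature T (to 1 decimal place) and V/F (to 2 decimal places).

Adiabatic flash: solve Rachford–Rice at each trial T, then check hF = ψ·hV(T) + (1−ψ)·hL(T).
  T = 346.2 K: K = (2.304, 0.182), RR gives ψ = 0.053, H_out = 1.952 kJ/mol
  T = 376.2 K: K = (3.374, 0.307), RR gives ψ = 0.347, H_out = 18.161 kJ/mol
  T = 361.2 K: K = (2.810, 0.239), RR gives ψ = 0.217, H_out = 10.831 kJ/mol
  T = 353.7 K: K = (2.550, 0.209), RR gives ψ = 0.142, H_out = 6.692 kJ/mol
  T = 349.9 K: K = (2.424, 0.195), RR gives ψ = 0.099, H_out = 4.385 kJ/mol
  T = 351.8 K: K = (2.486, 0.202), RR gives ψ = 0.121, H_out = 5.560 kJ/mol
Linear interpolation between T = 351.8 (H_out = 5.560) and T = 353.7 (H_out = 6.692) on hF = 6.15 gives T ≈ 352.8 K, at which ψ = 0.13.

T = 352.8 K, V/F = 0.13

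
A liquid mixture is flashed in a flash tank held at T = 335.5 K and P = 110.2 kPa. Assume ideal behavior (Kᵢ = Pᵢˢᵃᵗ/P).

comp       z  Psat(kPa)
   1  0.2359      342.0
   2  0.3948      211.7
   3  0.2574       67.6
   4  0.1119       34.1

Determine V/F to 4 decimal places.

V/F = 0.9194

Raoult's law: Kᵢ = Pᵢˢᵃᵗ/P = Pᵢˢᵃᵗ/110.2.
  K_1 = 342.0/110.2 = 3.103448, K_2 = 211.7/110.2 = 1.921053, K_3 = 67.6/110.2 = 0.613430, K_4 = 34.1/110.2 = 0.309437
Material balance + equilibrium reduce to Σ zᵢ(Kᵢ−1)/(1+V/F(Kᵢ−1)) = 0.
Check two-phase: ΣzᵢKᵢ = 1.6831 > 1 and Σzᵢ/Kᵢ = 1.0628 > 1, so g(0) = 0.6831 > 0 and g(1) = -0.0628 < 0.
Iterate (Newton) starting at V/F = 0.5:
  V/F = 0.5000: g = 0.24945, g' = -0.5885 → V/F = 0.9238
  V/F = 0.9238: g = -0.00317, g' = -0.7185 → V/F = 0.9194
Converged at V/F = 0.9194.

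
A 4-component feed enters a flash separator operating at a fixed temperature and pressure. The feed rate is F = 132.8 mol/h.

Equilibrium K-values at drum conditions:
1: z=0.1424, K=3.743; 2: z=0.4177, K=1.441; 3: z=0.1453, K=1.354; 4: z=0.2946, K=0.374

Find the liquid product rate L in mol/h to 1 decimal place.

Newton–Raphson from ψ = 0.5:
  ψ = 0.5000: g = 0.09089, g' = -0.5028 → ψ = 0.6808
  ψ = 0.6808: g = -0.00204, g' = -0.5408 → ψ = 0.6770
Converged at ψ = 0.6770.
Then V = ψ·F = 0.6770·132.8 = 89.9 mol/h and L = F − V = 42.9 mol/h.

L = 42.9 mol/h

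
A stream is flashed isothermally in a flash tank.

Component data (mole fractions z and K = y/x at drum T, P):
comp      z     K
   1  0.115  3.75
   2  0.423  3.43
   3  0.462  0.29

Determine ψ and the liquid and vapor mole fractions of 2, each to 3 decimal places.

Newton iteration, ψ⁰ = 0.5:
  ψ = 0.500: g = 0.0887, g' = -1.223 → ψ = 0.572
  ψ = 0.572: g = 0.0001, g' = -1.229 → ψ = 0.573
Converged at ψ = 0.573.
Compositions from xᵢ = zᵢ/(1+ψ(Kᵢ−1)), yᵢ = Kᵢxᵢ:
  1: x = 0.045, y = 0.168
  2: x = 0.177, y = 0.607
  3: x = 0.778, y = 0.226

ψ = 0.573, x_2 = 0.177, y_2 = 0.607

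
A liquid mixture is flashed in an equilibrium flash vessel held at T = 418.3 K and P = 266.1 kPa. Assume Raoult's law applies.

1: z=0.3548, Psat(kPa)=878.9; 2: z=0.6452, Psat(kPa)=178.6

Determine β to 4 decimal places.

β = 0.7988

Raoult's law: Kᵢ = Pᵢˢᵃᵗ/P = Pᵢˢᵃᵗ/266.1.
  K_1 = 878.9/266.1 = 3.302894, K_2 = 178.6/266.1 = 0.671176
Rachford–Rice: g(β) = Σ zᵢ(Kᵢ−1)/(1+β(Kᵢ−1)) = 0.
Check two-phase: ΣzᵢKᵢ = 1.6049 > 1 and Σzᵢ/Kᵢ = 1.0687 > 1, so g(0) = 0.6049 > 0 and g(1) = -0.0687 < 0.
Iterate (Newton) starting at β = 0.67:
  β = 0.6700: g = 0.04920, g' = -0.4057 → β = 0.7913
  β = 0.7913: g = 0.00274, g' = -0.3637 → β = 0.7988
Converged at β = 0.7988.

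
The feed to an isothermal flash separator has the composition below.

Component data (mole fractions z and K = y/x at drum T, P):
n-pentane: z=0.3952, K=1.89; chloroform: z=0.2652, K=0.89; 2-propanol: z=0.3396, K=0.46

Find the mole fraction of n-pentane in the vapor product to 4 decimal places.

y_n-pentane = 0.5563

Let ψ = V/F and solve Σ zᵢ(Kᵢ−1)/(1+ψ(Kᵢ−1)) = 0.
Check two-phase: ΣzᵢKᵢ = 1.1392 > 1 and Σzᵢ/Kᵢ = 1.2453 > 1, so g(0) = 0.1392 > 0 and g(1) = -0.2453 < 0.
Newton–Raphson from ψ = 0.33:
  ψ = 0.3300: g = 0.01846, g' = -0.3371 → ψ = 0.3848
  ψ = 0.3848: g = 0.00007, g' = -0.3350 → ψ = 0.3850
Converged at ψ = 0.3850.
Compositions from xᵢ = zᵢ/(1+ψ(Kᵢ−1)), yᵢ = Kᵢxᵢ:
  n-pentane: x = 0.2944, y = 0.5563
  chloroform: x = 0.2769, y = 0.2465
  2-propanol: x = 0.4287, y = 0.1972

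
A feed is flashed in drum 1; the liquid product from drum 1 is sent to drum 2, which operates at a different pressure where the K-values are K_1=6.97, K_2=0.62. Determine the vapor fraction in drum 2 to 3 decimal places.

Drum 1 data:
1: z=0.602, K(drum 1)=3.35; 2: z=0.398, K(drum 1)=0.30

V/F (drum 2) = 0.475

Drum 1:
Material balance + equilibrium reduce to Σ zᵢ(Kᵢ−1)/(1+ψ₁(Kᵢ−1)) = 0.
Feasibility: ΣzᵢKᵢ = 2.136, Σzᵢ/Kᵢ = 1.506 — both > 1, two phases present.
Binary case is linear: z₁(K₁−1)(1+ψ₁(K₂−1)) + z₂(K₂−1)(1+ψ₁(K₁−1)) = 0
⇒ ψ₁ = [z₁(K₁−1)+z₂(K₂−1)] / [−(K₁−1)(K₂−1)] = 1.1361/1.6450 = 0.691
Drum-1 compositions:
  1: x = 0.230, y = 0.769
  2: x = 0.770, y = 0.231
Drum-2 feed = drum-1 liquid: z₂ = (0.2295, 0.7705).
Drum 2:
Binary case is linear: z₁(K₁−1)(1+ψ₂(K₂−1)) + z₂(K₂−1)(1+ψ₂(K₁−1)) = 0
⇒ ψ₂ = [z₁(K₁−1)+z₂(K₂−1)] / [−(K₁−1)(K₂−1)] = 1.0774/2.2686 = 0.475
  1: x = 0.060, y = 0.417
  2: x = 0.940, y = 0.583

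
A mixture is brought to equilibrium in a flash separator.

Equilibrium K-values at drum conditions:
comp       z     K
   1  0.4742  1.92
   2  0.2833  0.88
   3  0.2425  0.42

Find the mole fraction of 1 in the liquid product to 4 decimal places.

x_1 = 0.2921

Let ψ = V/F and solve Σ zᵢ(Kᵢ−1)/(1+ψ(Kᵢ−1)) = 0.
Feasibility: ΣzᵢKᵢ = 1.2616, Σzᵢ/Kᵢ = 1.1463 — both > 1, two phases present.
Newton iteration, ψ⁰ = 0.5:
  ψ = 0.5000: g = 0.06455, g' = -0.3547 → ψ = 0.6820
  ψ = 0.6820: g = -0.00164, g' = -0.3797 → ψ = 0.6776
Converged at ψ = 0.6776.
Compositions from xᵢ = zᵢ/(1+ψ(Kᵢ−1)), yᵢ = Kᵢxᵢ:
  1: x = 0.2921, y = 0.5608
  2: x = 0.3084, y = 0.2714
  3: x = 0.3995, y = 0.1678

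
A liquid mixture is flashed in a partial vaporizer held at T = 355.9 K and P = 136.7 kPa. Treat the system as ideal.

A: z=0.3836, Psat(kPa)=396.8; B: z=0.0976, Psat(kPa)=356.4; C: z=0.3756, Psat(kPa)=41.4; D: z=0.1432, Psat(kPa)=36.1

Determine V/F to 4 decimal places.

V/F = 0.3976

Raoult's law: Kᵢ = Pᵢˢᵃᵗ/P = Pᵢˢᵃᵗ/136.7.
  K_A = 396.8/136.7 = 2.902707, K_B = 356.4/136.7 = 2.607169, K_C = 41.4/136.7 = 0.302853, K_D = 36.1/136.7 = 0.264082
Material balance + equilibrium reduce to Σ zᵢ(Kᵢ−1)/(1+V/F(Kᵢ−1)) = 0.
g(0) = ΣzᵢKᵢ − 1 = 0.5195 and g(1) = 1 − Σzᵢ/Kᵢ = -0.9520, so a root lies in (0, 1).
Newton iteration, V/F⁰ = 0.5:
  V/F = 0.5000: g = -0.10769, g' = -1.0665 → V/F = 0.3990
  V/F = 0.3990: g = -0.00150, g' = -1.0481 → V/F = 0.3976
Converged at V/F = 0.3976.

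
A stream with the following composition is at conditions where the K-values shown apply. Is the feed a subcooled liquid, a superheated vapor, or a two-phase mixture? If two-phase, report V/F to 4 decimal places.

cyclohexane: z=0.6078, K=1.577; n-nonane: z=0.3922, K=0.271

two-phase, V/F = 0.1540

ΣzᵢKᵢ = 1.0648; Σzᵢ/Kᵢ = 1.8326.
Both exceed 1, so a two-phase solution exists.
Let ψ = V/F and solve Σ zᵢ(Kᵢ−1)/(1+ψ(Kᵢ−1)) = 0.
Binary case is linear: z₁(K₁−1)(1+ψ(K₂−1)) + z₂(K₂−1)(1+ψ(K₁−1)) = 0
⇒ ψ = [z₁(K₁−1)+z₂(K₂−1)] / [−(K₁−1)(K₂−1)] = 0.06479/0.42063 = 0.1540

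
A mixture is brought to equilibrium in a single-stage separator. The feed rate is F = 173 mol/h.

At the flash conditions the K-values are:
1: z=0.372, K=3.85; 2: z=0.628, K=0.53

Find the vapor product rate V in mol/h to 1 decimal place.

V = 98.8 mol/h

Rachford–Rice: g(ψ) = Σ zᵢ(Kᵢ−1)/(1+ψ(Kᵢ−1)) = 0.
Feasibility: ΣzᵢKᵢ = 1.765, Σzᵢ/Kᵢ = 1.282 — both > 1, two phases present.
Binary case is linear: z₁(K₁−1)(1+ψ(K₂−1)) + z₂(K₂−1)(1+ψ(K₁−1)) = 0
⇒ ψ = [z₁(K₁−1)+z₂(K₂−1)] / [−(K₁−1)(K₂−1)] = 0.7650/1.3395 = 0.571
Then V = ψ·F = 0.5711·173 = 98.8 mol/h and L = F − V = 74.2 mol/h.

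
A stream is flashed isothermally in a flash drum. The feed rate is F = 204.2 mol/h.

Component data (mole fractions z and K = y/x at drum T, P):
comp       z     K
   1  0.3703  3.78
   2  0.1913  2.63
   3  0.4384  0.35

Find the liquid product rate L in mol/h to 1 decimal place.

Newton–Raphson from β = 0.32:
  β = 0.3200: g = 0.38992, g' = -1.3163 → β = 0.6162
  β = 0.6162: g = 0.05963, g' = -1.0307 → β = 0.6741
  β = 0.6741: g = -0.00041, g' = -1.0486 → β = 0.6737
Converged at β = 0.6737.
Then V = β·F = 0.6737·204.2 = 137.6 mol/h and L = F − V = 66.6 mol/h.

L = 66.6 mol/h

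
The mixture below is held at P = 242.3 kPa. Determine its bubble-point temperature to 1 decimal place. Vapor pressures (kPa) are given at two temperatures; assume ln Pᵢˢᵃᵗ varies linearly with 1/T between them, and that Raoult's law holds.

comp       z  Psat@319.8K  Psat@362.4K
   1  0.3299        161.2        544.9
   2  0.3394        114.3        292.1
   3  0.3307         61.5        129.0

Bubble-point temperature: ΣzᵢPᵢˢᵃᵗ(T) = P. Interpolate ln Pᵢˢᵃᵗ = aᵢ + bᵢ/T.
  T = 319.8 K: ΣzᵢPᵢˢᵃᵗ = 112.31 kPa
  T = 362.4 K: ΣzᵢPᵢˢᵃᵗ = 321.56 kPa
  T = 341.1 K: ΣzᵢPᵢˢᵃᵗ = 195.57 kPa
  T = 351.8 K: ΣzᵢPᵢˢᵃᵗ = 252.74 kPa
  T = 346.5 K: ΣzᵢPᵢˢᵃᵗ = 222.97 kPa
  T = 349.1 K: ΣzᵢPᵢˢᵃᵗ = 237.21 kPa
Interpolating between 349.1 K and 351.8 K gives T ≈ 350.0 K.

T = 350.0 K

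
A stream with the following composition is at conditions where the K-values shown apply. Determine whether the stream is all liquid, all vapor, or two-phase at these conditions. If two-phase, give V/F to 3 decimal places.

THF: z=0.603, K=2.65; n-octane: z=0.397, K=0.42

two-phase, V/F = 0.799

ΣzᵢKᵢ = 1.765; Σzᵢ/Kᵢ = 1.173.
Both exceed 1, so a two-phase solution exists.
Binary case is linear: z₁(K₁−1)(1+ψ(K₂−1)) + z₂(K₂−1)(1+ψ(K₁−1)) = 0
⇒ ψ = [z₁(K₁−1)+z₂(K₂−1)] / [−(K₁−1)(K₂−1)] = 0.7647/0.9570 = 0.799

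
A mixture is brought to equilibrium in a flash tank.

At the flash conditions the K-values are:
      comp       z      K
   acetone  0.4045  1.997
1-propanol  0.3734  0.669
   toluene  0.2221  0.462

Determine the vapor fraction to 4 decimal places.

Let ψ = V/F and solve Σ zᵢ(Kᵢ−1)/(1+ψ(Kᵢ−1)) = 0.
Check two-phase: ΣzᵢKᵢ = 1.1602 > 1 and Σzᵢ/Kᵢ = 1.2414 > 1, so g(0) = 0.1602 > 0 and g(1) = -0.2414 < 0.
Newton–Raphson from ψ = 0.5:
  ψ = 0.5000: g = -0.04244, g' = -0.3581 → ψ = 0.3815
  ψ = 0.3815: g = 0.00036, g' = -0.3664 → ψ = 0.3825
Converged at ψ = 0.3825.

ψ = 0.3825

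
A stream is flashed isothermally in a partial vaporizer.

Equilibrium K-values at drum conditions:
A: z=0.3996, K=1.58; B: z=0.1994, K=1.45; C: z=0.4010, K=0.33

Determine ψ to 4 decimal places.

ψ = 0.1462

Let ψ = V/F and solve Σ zᵢ(Kᵢ−1)/(1+ψ(Kᵢ−1)) = 0.
g(0) = ΣzᵢKᵢ − 1 = 0.0528 and g(1) = 1 − Σzᵢ/Kᵢ = -0.6056, so a root lies in (0, 1).
Newton–Raphson from ψ = 0.5:
  ψ = 0.5000: g = -0.15110, g' = -0.5147 → ψ = 0.2065
  ψ = 0.2065: g = -0.02271, g' = -0.3835 → ψ = 0.1472
  ψ = 0.1472: g = -0.00038, g' = -0.3712 → ψ = 0.1462
Converged at ψ = 0.1462.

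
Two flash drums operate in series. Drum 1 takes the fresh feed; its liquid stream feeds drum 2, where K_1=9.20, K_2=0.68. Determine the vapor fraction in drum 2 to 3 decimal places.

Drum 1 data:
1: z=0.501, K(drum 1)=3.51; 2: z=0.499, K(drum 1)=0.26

Drum 1:
Binary case is linear: z₁(K₁−1)(1+ψ₁(K₂−1)) + z₂(K₂−1)(1+ψ₁(K₁−1)) = 0
⇒ ψ₁ = [z₁(K₁−1)+z₂(K₂−1)] / [−(K₁−1)(K₂−1)] = 0.8882/1.8574 = 0.478
Drum-1 compositions:
  1: x = 0.228, y = 0.799
  2: x = 0.772, y = 0.201
Drum-2 feed = drum-1 liquid: z₂ = (0.2277, 0.7723).
Drum 2:
Binary case is linear: z₁(K₁−1)(1+ψ₂(K₂−1)) + z₂(K₂−1)(1+ψ₂(K₁−1)) = 0
⇒ ψ₂ = [z₁(K₁−1)+z₂(K₂−1)] / [−(K₁−1)(K₂−1)] = 1.6199/2.6240 = 0.617
  1: x = 0.038, y = 0.346
  2: x = 0.962, y = 0.654

V/F (drum 2) = 0.617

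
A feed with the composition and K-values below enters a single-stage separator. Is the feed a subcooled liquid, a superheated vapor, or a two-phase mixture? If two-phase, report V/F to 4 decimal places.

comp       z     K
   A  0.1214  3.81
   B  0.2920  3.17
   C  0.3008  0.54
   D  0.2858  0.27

two-phase, V/F = 0.4358

ΣzᵢKᵢ = 1.6278; Σzᵢ/Kᵢ = 1.7395.
Both exceed 1, so a two-phase solution exists.
Material balance + equilibrium reduce to Σ zᵢ(Kᵢ−1)/(1+ψ(Kᵢ−1)) = 0.
Newton–Raphson from ψ = 0.5:
  ψ = 0.5000: g = -0.06251, g' = -0.9671 → ψ = 0.4354
  ψ = 0.4354: g = 0.00040, g' = -0.9843 → ψ = 0.4358
Converged at ψ = 0.4358.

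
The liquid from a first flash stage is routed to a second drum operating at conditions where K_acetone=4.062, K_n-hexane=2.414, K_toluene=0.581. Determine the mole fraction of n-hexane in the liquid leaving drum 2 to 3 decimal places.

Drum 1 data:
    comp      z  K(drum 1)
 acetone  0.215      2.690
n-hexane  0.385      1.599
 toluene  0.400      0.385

Drum 1:
Let ψ₁ = V/F and solve Σ zᵢ(Kᵢ−1)/(1+ψ₁(Kᵢ−1)) = 0.
g(0) = ΣzᵢKᵢ − 1 = 0.348 and g(1) = 1 − Σzᵢ/Kᵢ = -0.360, so a root lies in (0, 1).
Newton–Raphson from ψ₁ = 0.5:
  ψ₁ = 0.500: g = 0.0192, g' = -0.578 → ψ₁ = 0.533
Converged at ψ₁ = 0.533.
Drum-1 compositions:
  acetone: x = 0.113, y = 0.304
  n-hexane: x = 0.292, y = 0.467
  toluene: x = 0.595, y = 0.229
Drum-2 feed = drum-1 liquid: z₂ = (0.1131, 0.2918, 0.5951).
Drum 2:
Newton–Raphson from ψ₂ = 0.7:
  ψ₂ = 0.700: g = -0.0352, g' = -0.464 → ψ₂ = 0.624
  ψ₂ = 0.624: g = 0.0006, g' = -0.481 → ψ₂ = 0.625
Converged at ψ₂ = 0.625.
  acetone: x = 0.039, y = 0.158
  n-hexane: x = 0.155, y = 0.374
  toluene: x = 0.806, y = 0.468

x_n-hexane (drum 2) = 0.155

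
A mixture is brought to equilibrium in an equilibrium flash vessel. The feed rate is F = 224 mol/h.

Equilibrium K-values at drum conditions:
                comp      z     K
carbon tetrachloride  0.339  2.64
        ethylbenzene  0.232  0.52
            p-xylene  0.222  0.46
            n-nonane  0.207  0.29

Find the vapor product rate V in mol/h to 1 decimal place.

Rachford–Rice: g(V/F) = Σ zᵢ(Kᵢ−1)/(1+V/F(Kᵢ−1)) = 0.
g(0) = ΣzᵢKᵢ − 1 = 0.178 and g(1) = 1 − Σzᵢ/Kᵢ = -0.771, so a root lies in (0, 1).
Newton–Raphson from V/F = 0.5:
  V/F = 0.500: g = -0.2331, g' = -0.740 → V/F = 0.185
  V/F = 0.185: g = 0.0020, g' = -0.819 → V/F = 0.187
Converged at V/F = 0.187.
Then V = V/F·F = 0.1874·224 = 42.0 mol/h and L = F − V = 182.0 mol/h.

V = 42.0 mol/h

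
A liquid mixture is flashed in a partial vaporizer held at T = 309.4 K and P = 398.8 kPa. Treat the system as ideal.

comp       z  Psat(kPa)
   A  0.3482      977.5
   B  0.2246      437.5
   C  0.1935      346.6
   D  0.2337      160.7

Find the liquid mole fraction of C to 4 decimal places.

x_C = 0.2133

Raoult's law: Kᵢ = Pᵢˢᵃᵗ/P = Pᵢˢᵃᵗ/398.8.
  K_A = 977.5/398.8 = 2.451103, K_B = 437.5/398.8 = 1.097041, K_C = 346.6/398.8 = 0.869107, K_D = 160.7/398.8 = 0.402959
Material balance + equilibrium reduce to Σ zᵢ(Kᵢ−1)/(1+V/F(Kᵢ−1)) = 0.
Check two-phase: ΣzᵢKᵢ = 1.3622 > 1 and Σzᵢ/Kᵢ = 1.1494 > 1, so g(0) = 0.3622 > 0 and g(1) = -0.1494 < 0.
Newton iteration, V/F⁰ = 0.37:
  V/F = 0.3700: g = 0.14409, g' = -0.4533 → V/F = 0.6879
  V/F = 0.6879: g = 0.00869, g' = -0.4294 → V/F = 0.7081
  V/F = 0.7081: g = -0.00005, g' = -0.4343 → V/F = 0.7080
Converged at V/F = 0.7080.
Compositions from xᵢ = zᵢ/(1+V/F(Kᵢ−1)), yᵢ = Kᵢxᵢ:
  A: x = 0.1717, y = 0.4210
  B: x = 0.2102, y = 0.2306
  C: x = 0.2133, y = 0.1853
  D: x = 0.4048, y = 0.1631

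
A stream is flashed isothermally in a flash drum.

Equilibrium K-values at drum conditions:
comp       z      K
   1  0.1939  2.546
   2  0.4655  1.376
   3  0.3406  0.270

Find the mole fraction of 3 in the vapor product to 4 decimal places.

Material balance + equilibrium reduce to Σ zᵢ(Kᵢ−1)/(1+β(Kᵢ−1)) = 0.
g(0) = ΣzᵢKᵢ − 1 = 0.2262 and g(1) = 1 − Σzᵢ/Kᵢ = -0.6759, so a root lies in (0, 1).
Newton–Raphson from β = 0.5:
  β = 0.5000: g = -0.07515, g' = -0.6442 → β = 0.3833
  β = 0.3833: g = -0.00405, g' = -0.5830 → β = 0.3764
Converged at β = 0.3764.
Compositions from xᵢ = zᵢ/(1+β(Kᵢ−1)), yᵢ = Kᵢxᵢ:
  1: x = 0.1226, y = 0.3121
  2: x = 0.4078, y = 0.5611
  3: x = 0.4696, y = 0.1268

y_3 = 0.1268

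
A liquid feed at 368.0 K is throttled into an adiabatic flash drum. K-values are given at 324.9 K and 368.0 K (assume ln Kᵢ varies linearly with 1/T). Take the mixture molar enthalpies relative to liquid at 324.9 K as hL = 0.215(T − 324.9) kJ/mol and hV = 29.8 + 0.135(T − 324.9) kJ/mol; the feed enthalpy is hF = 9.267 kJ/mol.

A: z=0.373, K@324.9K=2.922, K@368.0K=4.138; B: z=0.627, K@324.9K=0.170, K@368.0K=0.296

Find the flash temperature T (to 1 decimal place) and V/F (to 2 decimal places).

Adiabatic flash: solve Rachford–Rice at each trial T, then check hF = ψ·hV(T) + (1−ψ)·hL(T).
  T = 324.9 K: K = (2.922, 0.170), RR gives ψ = 0.123, H_out = 3.671 kJ/mol
  T = 368.0 K: K = (4.138, 0.296), RR gives ψ = 0.330, H_out = 17.963 kJ/mol
  T = 346.4 K: K = (3.514, 0.228), RR gives ψ = 0.234, H_out = 11.187 kJ/mol
  T = 335.6 K: K = (3.212, 0.198), RR gives ψ = 0.182, H_out = 7.554 kJ/mol
  T = 341.0 K: K = (3.362, 0.213), RR gives ψ = 0.208, H_out = 9.399 kJ/mol
  T = 338.3 K: K = (3.287, 0.205), RR gives ψ = 0.195, H_out = 8.484 kJ/mol
  T = 339.6 K: K = (3.323, 0.209), RR gives ψ = 0.201, H_out = 8.927 kJ/mol
Linear interpolation between T = 339.6 (H_out = 8.927) and T = 341.0 (H_out = 9.399) on hF = 9.267 gives T ≈ 340.6 K, at which ψ = 0.21.

T = 340.6 K, V/F = 0.21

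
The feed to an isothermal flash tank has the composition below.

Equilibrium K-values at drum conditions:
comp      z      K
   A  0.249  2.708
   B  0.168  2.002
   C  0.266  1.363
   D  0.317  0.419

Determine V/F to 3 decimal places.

Material balance + equilibrium reduce to Σ zᵢ(Kᵢ−1)/(1+V/F(Kᵢ−1)) = 0.
Check two-phase: ΣzᵢKᵢ = 1.506 > 1 and Σzᵢ/Kᵢ = 1.128 > 1, so g(0) = 0.506 > 0 and g(1) = -0.128 < 0.
Newton iteration, V/F⁰ = 0.5:
  V/F = 0.500: g = 0.1637, g' = -0.524 → V/F = 0.812
  V/F = 0.812: g = -0.0034, g' = -0.583 → V/F = 0.807
Converged at V/F = 0.807.

V/F = 0.807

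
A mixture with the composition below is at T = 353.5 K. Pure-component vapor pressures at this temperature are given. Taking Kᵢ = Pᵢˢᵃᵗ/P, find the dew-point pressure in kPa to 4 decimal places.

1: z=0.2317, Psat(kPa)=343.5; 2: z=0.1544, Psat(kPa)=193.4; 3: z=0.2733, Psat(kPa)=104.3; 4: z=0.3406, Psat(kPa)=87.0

Pdew = 124.8729 kPa

At the dew point ψ → 1, so Σzᵢ/Kᵢ = 1 with Kᵢ = Pᵢˢᵃᵗ/P ⇒ 1/P = Σzᵢ/Pᵢˢᵃᵗ.
1/P = 0.2317/343.5 + 0.1544/193.4 + 0.2733/104.3 + 0.3406/87.0 = 0.0080081 ⇒ P = 124.8729 kPa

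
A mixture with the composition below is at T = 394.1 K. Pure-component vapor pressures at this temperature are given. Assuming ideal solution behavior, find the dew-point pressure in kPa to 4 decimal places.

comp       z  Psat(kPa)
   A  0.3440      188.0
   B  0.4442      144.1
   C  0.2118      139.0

Pdew = 155.3734 kPa

At the dew point ψ → 1, so Σzᵢ/Kᵢ = 1 with Kᵢ = Pᵢˢᵃᵗ/P ⇒ 1/P = Σzᵢ/Pᵢˢᵃᵗ.
1/P = 0.3440/188.0 + 0.4442/144.1 + 0.2118/139.0 = 0.0064361 ⇒ P = 155.3734 kPa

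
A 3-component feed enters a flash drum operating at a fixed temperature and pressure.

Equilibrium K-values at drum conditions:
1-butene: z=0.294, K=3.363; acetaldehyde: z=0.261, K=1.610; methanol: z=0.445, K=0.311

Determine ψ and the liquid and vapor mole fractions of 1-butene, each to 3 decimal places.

ψ = 0.469, x_1-butene = 0.139, y_1-butene = 0.469

Iterate (Newton) starting at ψ = 0.5:
  ψ = 0.500: g = -0.0273, g' = -0.894 → ψ = 0.469
Converged at ψ = 0.469.
Compositions from xᵢ = zᵢ/(1+ψ(Kᵢ−1)), yᵢ = Kᵢxᵢ:
  1-butene: x = 0.139, y = 0.469
  acetaldehyde: x = 0.203, y = 0.327
  methanol: x = 0.658, y = 0.205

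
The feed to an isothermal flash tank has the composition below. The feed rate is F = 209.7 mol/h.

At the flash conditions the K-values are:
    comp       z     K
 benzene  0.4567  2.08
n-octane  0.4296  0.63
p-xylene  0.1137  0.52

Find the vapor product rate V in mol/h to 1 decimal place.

V = 137.0 mol/h

Iterate (Newton) starting at β = 0.5:
  β = 0.5000: g = 0.05344, g' = -0.3585 → β = 0.6491
  β = 0.6491: g = 0.00151, g' = -0.3412 → β = 0.6535
Converged at β = 0.6535.
Then V = β·F = 0.6535·209.7 = 137.0 mol/h and L = F − V = 72.7 mol/h.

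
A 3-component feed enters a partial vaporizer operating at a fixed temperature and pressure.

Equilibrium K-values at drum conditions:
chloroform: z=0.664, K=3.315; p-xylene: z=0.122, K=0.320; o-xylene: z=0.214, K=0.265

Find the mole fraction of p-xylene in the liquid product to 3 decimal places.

Iterate (Newton) starting at ψ = 0.5:
  ψ = 0.500: g = 0.3381, g' = -1.183 → ψ = 0.786
  ψ = 0.786: g = -0.0052, g' = -1.356 → ψ = 0.782
Converged at ψ = 0.782.
Compositions from xᵢ = zᵢ/(1+ψ(Kᵢ−1)), yᵢ = Kᵢxᵢ:
  chloroform: x = 0.236, y = 0.783
  p-xylene: x = 0.261, y = 0.083
  o-xylene: x = 0.503, y = 0.133

x_p-xylene = 0.261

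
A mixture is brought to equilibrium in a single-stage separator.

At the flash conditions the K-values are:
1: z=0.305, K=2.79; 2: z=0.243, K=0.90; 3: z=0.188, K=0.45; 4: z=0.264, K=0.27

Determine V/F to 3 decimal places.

Rachford–Rice: g(V/F) = Σ zᵢ(Kᵢ−1)/(1+V/F(Kᵢ−1)) = 0.
Check two-phase: ΣzᵢKᵢ = 1.226 > 1 and Σzᵢ/Kᵢ = 1.775 > 1, so g(0) = 0.226 > 0 and g(1) = -0.775 < 0.
Newton iteration, V/F⁰ = 0.5:
  V/F = 0.500: g = -0.1836, g' = -0.732 → V/F = 0.249
  V/F = 0.249: g = -0.0027, g' = -0.756 → V/F = 0.246
Converged at V/F = 0.246.

V/F = 0.246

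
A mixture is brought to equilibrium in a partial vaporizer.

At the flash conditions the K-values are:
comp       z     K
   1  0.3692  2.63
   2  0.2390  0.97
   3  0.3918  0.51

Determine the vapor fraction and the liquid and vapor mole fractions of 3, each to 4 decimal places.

ψ = 0.6573, x_3 = 0.5780, y_3 = 0.2948

Let ψ = V/F and solve Σ zᵢ(Kᵢ−1)/(1+ψ(Kᵢ−1)) = 0.
g(0) = ΣzᵢKᵢ − 1 = 0.4026 and g(1) = 1 − Σzᵢ/Kᵢ = -0.1550, so a root lies in (0, 1).
Newton iteration, ψ⁰ = 0.5:
  ψ = 0.5000: g = 0.07001, g' = -0.4630 → ψ = 0.6512
  ψ = 0.6512: g = 0.00267, g' = -0.4339 → ψ = 0.6573
Converged at ψ = 0.6573.
Compositions from xᵢ = zᵢ/(1+ψ(Kᵢ−1)), yᵢ = Kᵢxᵢ:
  1: x = 0.1782, y = 0.4687
  2: x = 0.2438, y = 0.2365
  3: x = 0.5780, y = 0.2948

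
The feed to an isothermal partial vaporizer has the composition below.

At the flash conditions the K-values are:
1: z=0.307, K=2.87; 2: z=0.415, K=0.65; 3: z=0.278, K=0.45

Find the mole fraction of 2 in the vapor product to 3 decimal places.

Newton iteration, ψ⁰ = 0.34:
  ψ = 0.340: g = -0.0020, g' = -0.594 → ψ = 0.337
Converged at ψ = 0.337.
Compositions from xᵢ = zᵢ/(1+ψ(Kᵢ−1)), yᵢ = Kᵢxᵢ:
  1: x = 0.188, y = 0.541
  2: x = 0.470, y = 0.306
  3: x = 0.341, y = 0.154

y_2 = 0.306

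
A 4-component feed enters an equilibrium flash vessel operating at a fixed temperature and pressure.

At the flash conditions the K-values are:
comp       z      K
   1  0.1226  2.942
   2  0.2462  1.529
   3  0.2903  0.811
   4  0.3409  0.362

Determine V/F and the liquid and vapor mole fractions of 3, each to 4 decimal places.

V/F = 0.1657, x_3 = 0.2997, y_3 = 0.2430

Material balance + equilibrium reduce to Σ zᵢ(Kᵢ−1)/(1+V/F(Kᵢ−1)) = 0.
Check two-phase: ΣzᵢKᵢ = 1.0960 > 1 and Σzᵢ/Kᵢ = 1.5024 > 1, so g(0) = 0.0960 > 0 and g(1) = -0.5024 < 0.
Newton–Raphson from V/F = 0.66:
  V/F = 0.6600: g = -0.23749, g' = -0.5542 → V/F = 0.2315
  V/F = 0.2315: g = -0.03228, g' = -0.4771 → V/F = 0.1638
  V/F = 0.1638: g = 0.00097, g' = -0.5085 → V/F = 0.1657
Converged at V/F = 0.1657.
Compositions from xᵢ = zᵢ/(1+V/F(Kᵢ−1)), yᵢ = Kᵢxᵢ:
  1: x = 0.0927, y = 0.2729
  2: x = 0.2264, y = 0.3461
  3: x = 0.2997, y = 0.2430
  4: x = 0.3812, y = 0.1380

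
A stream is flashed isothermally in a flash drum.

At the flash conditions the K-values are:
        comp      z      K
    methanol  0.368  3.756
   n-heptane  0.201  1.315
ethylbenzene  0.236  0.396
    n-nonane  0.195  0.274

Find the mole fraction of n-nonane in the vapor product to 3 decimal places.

y_n-nonane = 0.090

Material balance + equilibrium reduce to Σ zᵢ(Kᵢ−1)/(1+β(Kᵢ−1)) = 0.
Feasibility: ΣzᵢKᵢ = 1.793, Σzᵢ/Kᵢ = 1.558 — both > 1, two phases present.
Newton–Raphson from β = 0.31:
  β = 0.310: g = 0.2465, g' = -1.131 → β = 0.528
  β = 0.528: g = 0.0285, g' = -0.934 → β = 0.559
Converged at β = 0.559.
Compositions from xᵢ = zᵢ/(1+β(Kᵢ−1)), yᵢ = Kᵢxᵢ:
  methanol: x = 0.145, y = 0.544
  n-heptane: x = 0.171, y = 0.225
  ethylbenzene: x = 0.356, y = 0.141
  n-nonane: x = 0.328, y = 0.090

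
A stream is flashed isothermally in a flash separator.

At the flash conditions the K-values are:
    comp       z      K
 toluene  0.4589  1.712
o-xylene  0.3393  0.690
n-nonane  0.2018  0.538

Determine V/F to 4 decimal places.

Rachford–Rice: g(V/F) = Σ zᵢ(Kᵢ−1)/(1+V/F(Kᵢ−1)) = 0.
Feasibility: ΣzᵢKᵢ = 1.1283, Σzᵢ/Kᵢ = 1.1349 — both > 1, two phases present.
Newton iteration, V/F⁰ = 0.5:
  V/F = 0.5000: g = -0.00476, g' = -0.2450 → V/F = 0.4806
Converged at V/F = 0.4806.

V/F = 0.4806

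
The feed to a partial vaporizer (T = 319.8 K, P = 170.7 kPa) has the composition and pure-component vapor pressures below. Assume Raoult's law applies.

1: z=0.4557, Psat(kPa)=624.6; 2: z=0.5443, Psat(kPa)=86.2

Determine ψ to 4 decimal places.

ψ = 0.7159

Raoult's law: Kᵢ = Pᵢˢᵃᵗ/P = Pᵢˢᵃᵗ/170.7.
  K_1 = 624.6/170.7 = 3.659051, K_2 = 86.2/170.7 = 0.504979
Let ψ = V/F and solve Σ zᵢ(Kᵢ−1)/(1+ψ(Kᵢ−1)) = 0.
Feasibility: ΣzᵢKᵢ = 1.9423, Σzᵢ/Kᵢ = 1.2024 — both > 1, two phases present.
Binary case is linear: z₁(K₁−1)(1+ψ(K₂−1)) + z₂(K₂−1)(1+ψ(K₁−1)) = 0
⇒ ψ = [z₁(K₁−1)+z₂(K₂−1)] / [−(K₁−1)(K₂−1)] = 0.94229/1.31628 = 0.7159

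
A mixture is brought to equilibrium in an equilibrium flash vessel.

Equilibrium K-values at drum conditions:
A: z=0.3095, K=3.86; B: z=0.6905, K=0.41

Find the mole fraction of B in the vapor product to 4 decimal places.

y_B = 0.3399

Binary case is linear: z₁(K₁−1)(1+β(K₂−1)) + z₂(K₂−1)(1+β(K₁−1)) = 0
⇒ β = [z₁(K₁−1)+z₂(K₂−1)] / [−(K₁−1)(K₂−1)] = 0.47777/1.68740 = 0.2831
Compositions from xᵢ = zᵢ/(1+β(Kᵢ−1)), yᵢ = Kᵢxᵢ:
  A: x = 0.1710, y = 0.6601
  B: x = 0.8290, y = 0.3399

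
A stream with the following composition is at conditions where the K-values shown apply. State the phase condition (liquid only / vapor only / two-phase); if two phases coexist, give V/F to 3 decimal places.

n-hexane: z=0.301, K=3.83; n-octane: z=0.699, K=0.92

ΣzᵢKᵢ = 1.796; Σzᵢ/Kᵢ = 0.838.
Since Σzᵢ/Kᵢ < 1 the mixture is above its dew point — single vapor phase.

vapor only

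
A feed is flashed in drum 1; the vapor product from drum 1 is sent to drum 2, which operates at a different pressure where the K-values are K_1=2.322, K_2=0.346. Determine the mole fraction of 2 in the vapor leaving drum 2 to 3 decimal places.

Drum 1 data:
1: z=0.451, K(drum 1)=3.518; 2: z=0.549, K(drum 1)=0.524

y_2 (drum 2) = 0.231

Drum 1:
Material balance + equilibrium reduce to Σ zᵢ(Kᵢ−1)/(1+ψ₁(Kᵢ−1)) = 0.
Feasibility: ΣzᵢKᵢ = 1.874, Σzᵢ/Kᵢ = 1.176 — both > 1, two phases present.
Binary case is linear: z₁(K₁−1)(1+ψ₁(K₂−1)) + z₂(K₂−1)(1+ψ₁(K₁−1)) = 0
⇒ ψ₁ = [z₁(K₁−1)+z₂(K₂−1)] / [−(K₁−1)(K₂−1)] = 0.8743/1.1986 = 0.729
Drum-1 compositions:
  1: x = 0.159, y = 0.559
  2: x = 0.841, y = 0.441
Drum-2 feed = drum-1 vapor: z₂ = (0.5593, 0.4407).
Drum 2:
Rachford–Rice: g(ψ₂) = Σ zᵢ(Kᵢ−1)/(1+ψ₂(Kᵢ−1)) = 0.
Feasibility: ΣzᵢKᵢ = 1.451, Σzᵢ/Kᵢ = 1.515 — both > 1, two phases present.
Newton iteration, ψ₂⁰ = 0.59:
  ψ₂ = 0.590: g = -0.0539, g' = -0.808 → ψ₂ = 0.523
  ψ₂ = 0.523: g = -0.0011, g' = -0.777 → ψ₂ = 0.522
Converged at ψ₂ = 0.522.
  1: x = 0.331, y = 0.769
  2: x = 0.669, y = 0.231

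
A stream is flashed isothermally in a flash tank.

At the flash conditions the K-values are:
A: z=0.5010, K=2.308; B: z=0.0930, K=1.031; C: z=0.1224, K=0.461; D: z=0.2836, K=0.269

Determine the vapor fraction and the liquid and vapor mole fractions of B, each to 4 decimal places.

Let ψ = V/F and solve Σ zᵢ(Kᵢ−1)/(1+ψ(Kᵢ−1)) = 0.
Feasibility: ΣzᵢKᵢ = 1.3849, Σzᵢ/Kᵢ = 1.6271 — both > 1, two phases present.
Iterate (Newton) starting at ψ = 0.4:
  ψ = 0.4000: g = 0.05598, g' = -0.7300 → ψ = 0.4767
  ψ = 0.4767: g = -0.00049, g' = -0.7467 → ψ = 0.4760
Converged at ψ = 0.4760.
Compositions from xᵢ = zᵢ/(1+ψ(Kᵢ−1)), yᵢ = Kᵢxᵢ:
  A: x = 0.3088, y = 0.7126
  B: x = 0.0916, y = 0.0945
  C: x = 0.1646, y = 0.0759
  D: x = 0.4350, y = 0.1170

ψ = 0.4760, x_B = 0.0916, y_B = 0.0945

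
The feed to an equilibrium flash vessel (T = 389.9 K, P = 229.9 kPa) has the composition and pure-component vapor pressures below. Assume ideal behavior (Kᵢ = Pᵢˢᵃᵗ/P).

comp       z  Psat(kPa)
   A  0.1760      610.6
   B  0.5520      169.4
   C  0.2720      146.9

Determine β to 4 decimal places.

β = 0.0976

Raoult's law: Kᵢ = Pᵢˢᵃᵗ/P = Pᵢˢᵃᵗ/229.9.
  K_A = 610.6/229.9 = 2.655937, K_B = 169.4/229.9 = 0.736842, K_C = 146.9/229.9 = 0.638973
Rachford–Rice: g(β) = Σ zᵢ(Kᵢ−1)/(1+β(Kᵢ−1)) = 0.
g(0) = ΣzᵢKᵢ − 1 = 0.0480 and g(1) = 1 − Σzᵢ/Kᵢ = -0.2411, so a root lies in (0, 1).
Newton iteration, β⁰ = 0.48:
  β = 0.4800: g = -0.12267, g' = -0.2518 → β = 0.0000
  β = 0.0000: g = 0.04798, g' = -0.5563 → β = 0.0863
  β = 0.0863: g = 0.00503, g' = -0.4473 → β = 0.0975
  β = 0.0975: g = 0.00006, g' = -0.4361 → β = 0.0976
Converged at β = 0.0976.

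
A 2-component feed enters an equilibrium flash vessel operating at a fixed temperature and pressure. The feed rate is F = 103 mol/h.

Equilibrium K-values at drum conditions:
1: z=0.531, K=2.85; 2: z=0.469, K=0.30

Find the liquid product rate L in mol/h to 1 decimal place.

L = 51.0 mol/h

Let ψ = V/F and solve Σ zᵢ(Kᵢ−1)/(1+ψ(Kᵢ−1)) = 0.
g(0) = ΣzᵢKᵢ − 1 = 0.654 and g(1) = 1 − Σzᵢ/Kᵢ = -0.750, so a root lies in (0, 1).
Newton–Raphson from ψ = 0.36:
  ψ = 0.360: g = 0.1507, g' = -1.066 → ψ = 0.501
  ψ = 0.501: g = 0.0037, g' = -1.035 → ψ = 0.505
Converged at ψ = 0.505.
Then V = ψ·F = 0.5051·103 = 52.0 mol/h and L = F − V = 51.0 mol/h.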